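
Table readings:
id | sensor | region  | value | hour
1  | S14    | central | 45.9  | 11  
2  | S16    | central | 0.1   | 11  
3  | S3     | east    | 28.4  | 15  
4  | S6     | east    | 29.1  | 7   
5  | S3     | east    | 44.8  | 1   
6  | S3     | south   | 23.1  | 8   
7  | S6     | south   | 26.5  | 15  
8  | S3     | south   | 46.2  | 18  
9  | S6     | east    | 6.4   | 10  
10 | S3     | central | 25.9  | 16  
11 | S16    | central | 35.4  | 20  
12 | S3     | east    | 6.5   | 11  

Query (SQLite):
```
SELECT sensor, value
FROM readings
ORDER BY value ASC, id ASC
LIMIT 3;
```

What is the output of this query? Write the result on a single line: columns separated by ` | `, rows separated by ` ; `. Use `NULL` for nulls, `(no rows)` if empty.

S16 | 0.1 ; S6 | 6.4 ; S3 | 6.5

Sort by value asc, tiebreak id asc: (0.1, id=2), (6.4, id=9), (6.5, id=12), (23.1, id=6), (25.9, id=10), (26.5, id=7) …. Take first 3.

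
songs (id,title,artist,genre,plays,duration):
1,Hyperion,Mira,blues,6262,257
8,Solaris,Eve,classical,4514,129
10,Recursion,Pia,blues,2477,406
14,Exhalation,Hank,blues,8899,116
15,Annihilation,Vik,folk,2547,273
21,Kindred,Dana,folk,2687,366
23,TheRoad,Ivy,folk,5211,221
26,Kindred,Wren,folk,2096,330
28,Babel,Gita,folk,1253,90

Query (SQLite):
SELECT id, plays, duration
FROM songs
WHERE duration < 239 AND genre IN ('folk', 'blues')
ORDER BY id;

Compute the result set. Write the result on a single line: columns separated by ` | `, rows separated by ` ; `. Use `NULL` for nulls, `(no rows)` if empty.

14 | 8899 | 116 ; 23 | 5211 | 221 ; 28 | 1253 | 90

duration < 239: ids {8, 14, 23, 28}
genre IN ('folk', 'blues'): ids {1, 10, 14, 15, 21, 23, 26, 28}
Combine with AND.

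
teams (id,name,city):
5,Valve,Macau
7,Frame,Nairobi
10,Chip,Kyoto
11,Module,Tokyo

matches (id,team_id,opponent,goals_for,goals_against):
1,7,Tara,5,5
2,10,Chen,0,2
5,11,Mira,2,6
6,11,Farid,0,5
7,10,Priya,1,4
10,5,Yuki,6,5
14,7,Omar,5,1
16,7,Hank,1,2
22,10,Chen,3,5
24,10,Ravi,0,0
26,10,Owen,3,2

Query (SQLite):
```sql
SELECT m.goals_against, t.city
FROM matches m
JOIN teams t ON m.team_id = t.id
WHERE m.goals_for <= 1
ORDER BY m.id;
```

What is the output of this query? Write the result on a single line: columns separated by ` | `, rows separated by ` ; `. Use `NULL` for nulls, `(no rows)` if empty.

Each matches row matches the teams row where team_id = teams.id.
Then keep rows with m.goals_for <= 1.

2 | Kyoto ; 5 | Tokyo ; 4 | Kyoto ; 2 | Nairobi ; 0 | Kyoto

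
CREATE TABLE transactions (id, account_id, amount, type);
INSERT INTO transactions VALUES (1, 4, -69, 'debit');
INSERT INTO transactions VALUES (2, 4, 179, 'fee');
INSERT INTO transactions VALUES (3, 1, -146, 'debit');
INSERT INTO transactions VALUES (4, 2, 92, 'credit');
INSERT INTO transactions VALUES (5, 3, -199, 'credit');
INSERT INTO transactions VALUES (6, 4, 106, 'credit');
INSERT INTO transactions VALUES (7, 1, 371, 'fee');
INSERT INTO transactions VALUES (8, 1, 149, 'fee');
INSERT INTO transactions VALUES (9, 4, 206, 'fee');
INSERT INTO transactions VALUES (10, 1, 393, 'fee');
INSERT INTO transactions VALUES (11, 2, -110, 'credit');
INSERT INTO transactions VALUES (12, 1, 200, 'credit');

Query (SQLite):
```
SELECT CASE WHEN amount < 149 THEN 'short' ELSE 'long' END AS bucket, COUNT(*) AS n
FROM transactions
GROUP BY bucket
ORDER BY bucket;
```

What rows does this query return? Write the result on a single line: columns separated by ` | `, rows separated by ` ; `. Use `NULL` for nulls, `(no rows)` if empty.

Bucket rows by amount < 149 → 'short' else 'long'; count each bucket.

long | 6 ; short | 6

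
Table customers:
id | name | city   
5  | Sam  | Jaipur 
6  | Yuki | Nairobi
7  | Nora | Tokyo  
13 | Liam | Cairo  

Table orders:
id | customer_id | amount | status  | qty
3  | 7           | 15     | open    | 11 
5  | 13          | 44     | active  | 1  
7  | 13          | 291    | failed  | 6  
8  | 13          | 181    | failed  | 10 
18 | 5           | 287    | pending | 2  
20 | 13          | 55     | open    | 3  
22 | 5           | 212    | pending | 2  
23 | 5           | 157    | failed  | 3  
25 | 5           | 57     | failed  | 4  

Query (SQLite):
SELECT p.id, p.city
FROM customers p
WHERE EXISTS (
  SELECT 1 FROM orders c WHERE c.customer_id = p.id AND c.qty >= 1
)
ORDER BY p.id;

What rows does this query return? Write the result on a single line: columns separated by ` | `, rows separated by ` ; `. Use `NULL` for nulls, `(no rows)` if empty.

For each customers row, check whether any orders with matching customer_id has qty >= 1.
Keep rows where that is true.

5 | Jaipur ; 7 | Tokyo ; 13 | Cairo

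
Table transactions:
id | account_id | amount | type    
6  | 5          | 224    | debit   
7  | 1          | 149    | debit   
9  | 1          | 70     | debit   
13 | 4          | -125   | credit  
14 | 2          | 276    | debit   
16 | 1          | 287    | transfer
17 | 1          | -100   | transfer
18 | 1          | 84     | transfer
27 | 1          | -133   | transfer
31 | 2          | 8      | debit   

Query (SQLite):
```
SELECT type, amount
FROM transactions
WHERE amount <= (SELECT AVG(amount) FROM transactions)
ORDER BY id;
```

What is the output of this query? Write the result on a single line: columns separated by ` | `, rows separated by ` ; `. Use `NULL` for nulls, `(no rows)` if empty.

debit | 70 ; credit | -125 ; transfer | -100 ; transfer | -133 ; debit | 8

Scalar subquery: AVG(amount) over all transactions rows = 74.0.
Keep rows where amount <= that value.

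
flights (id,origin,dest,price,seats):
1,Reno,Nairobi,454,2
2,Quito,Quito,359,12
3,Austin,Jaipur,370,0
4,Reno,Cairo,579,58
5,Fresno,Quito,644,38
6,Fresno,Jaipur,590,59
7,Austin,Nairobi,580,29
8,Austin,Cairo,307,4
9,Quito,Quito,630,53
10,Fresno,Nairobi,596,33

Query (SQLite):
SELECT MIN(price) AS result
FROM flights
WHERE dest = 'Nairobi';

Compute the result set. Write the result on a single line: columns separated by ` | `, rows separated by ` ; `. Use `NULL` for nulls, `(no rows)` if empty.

454

Rows where dest='Nairobi' → price values: [454, 580, 596].
MIN of non-NULL values = 454.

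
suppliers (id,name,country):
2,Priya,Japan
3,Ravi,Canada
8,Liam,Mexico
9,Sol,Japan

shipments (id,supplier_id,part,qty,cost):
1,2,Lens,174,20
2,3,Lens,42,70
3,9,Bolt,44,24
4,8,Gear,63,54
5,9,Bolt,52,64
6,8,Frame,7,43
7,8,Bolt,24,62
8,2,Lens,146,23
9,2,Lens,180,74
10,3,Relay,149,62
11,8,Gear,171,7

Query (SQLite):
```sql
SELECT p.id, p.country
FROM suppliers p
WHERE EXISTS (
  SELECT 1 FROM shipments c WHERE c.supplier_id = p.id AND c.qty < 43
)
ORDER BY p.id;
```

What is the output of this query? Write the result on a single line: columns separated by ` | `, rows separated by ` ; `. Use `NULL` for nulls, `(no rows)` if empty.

3 | Canada ; 8 | Mexico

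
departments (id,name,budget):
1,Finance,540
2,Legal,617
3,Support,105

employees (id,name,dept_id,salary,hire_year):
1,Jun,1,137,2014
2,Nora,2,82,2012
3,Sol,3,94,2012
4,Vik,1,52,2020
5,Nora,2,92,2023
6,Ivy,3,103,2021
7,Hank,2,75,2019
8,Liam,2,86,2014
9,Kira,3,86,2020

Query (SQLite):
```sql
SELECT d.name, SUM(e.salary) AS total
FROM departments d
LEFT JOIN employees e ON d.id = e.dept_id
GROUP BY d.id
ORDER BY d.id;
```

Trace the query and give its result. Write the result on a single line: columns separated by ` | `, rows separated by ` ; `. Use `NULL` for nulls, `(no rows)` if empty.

LEFT JOIN keeps every departments row; unmatched ones get NULL for employees columns.
Group by departments.id and compute SUM(e.salary). SUM over an all-NULL group is NULL.
  1: ids {1, 4} → SUM(e.salary)=189
  2: ids {2, 5, 7, 8} → SUM(e.salary)=335
  3: ids {3, 6, 9} → SUM(e.salary)=283

Finance | 189 ; Legal | 335 ; Support | 283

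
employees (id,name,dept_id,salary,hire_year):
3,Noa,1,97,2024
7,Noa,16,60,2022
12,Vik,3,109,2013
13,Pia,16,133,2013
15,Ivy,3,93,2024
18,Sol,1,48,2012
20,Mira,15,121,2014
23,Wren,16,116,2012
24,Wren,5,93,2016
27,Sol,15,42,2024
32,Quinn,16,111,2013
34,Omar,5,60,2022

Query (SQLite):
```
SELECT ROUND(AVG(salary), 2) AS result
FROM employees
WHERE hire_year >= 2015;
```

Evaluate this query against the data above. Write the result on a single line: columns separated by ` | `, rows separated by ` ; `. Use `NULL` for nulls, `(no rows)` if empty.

Rows where hire_year >= 2015 → salary values: [97, 60, 93, 93, 42, 60].
AVG = 445 / 6 (rounded to 2 dp).

74.17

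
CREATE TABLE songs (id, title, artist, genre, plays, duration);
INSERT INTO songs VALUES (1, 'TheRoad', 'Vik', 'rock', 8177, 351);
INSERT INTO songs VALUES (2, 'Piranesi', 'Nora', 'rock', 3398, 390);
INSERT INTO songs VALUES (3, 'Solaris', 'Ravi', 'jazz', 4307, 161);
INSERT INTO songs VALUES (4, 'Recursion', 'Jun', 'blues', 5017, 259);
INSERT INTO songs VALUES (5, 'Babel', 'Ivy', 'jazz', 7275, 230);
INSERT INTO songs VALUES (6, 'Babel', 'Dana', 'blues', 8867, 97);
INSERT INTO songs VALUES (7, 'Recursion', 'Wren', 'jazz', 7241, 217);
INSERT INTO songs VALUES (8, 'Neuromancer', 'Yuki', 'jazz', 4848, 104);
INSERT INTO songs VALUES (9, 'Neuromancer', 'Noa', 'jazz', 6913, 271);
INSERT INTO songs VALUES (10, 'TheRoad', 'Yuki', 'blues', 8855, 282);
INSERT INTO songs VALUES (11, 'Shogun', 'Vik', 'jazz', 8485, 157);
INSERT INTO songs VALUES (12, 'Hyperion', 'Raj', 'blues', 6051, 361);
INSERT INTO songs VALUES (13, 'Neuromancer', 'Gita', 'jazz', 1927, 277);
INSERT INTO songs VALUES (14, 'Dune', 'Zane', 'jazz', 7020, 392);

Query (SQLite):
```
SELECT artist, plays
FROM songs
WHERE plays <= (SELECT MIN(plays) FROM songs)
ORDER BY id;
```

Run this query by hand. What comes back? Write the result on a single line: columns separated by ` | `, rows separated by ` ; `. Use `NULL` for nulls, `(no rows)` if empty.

Gita | 1927

Scalar subquery: MIN(plays) over all songs rows = 1927.
Keep rows where plays <= that value.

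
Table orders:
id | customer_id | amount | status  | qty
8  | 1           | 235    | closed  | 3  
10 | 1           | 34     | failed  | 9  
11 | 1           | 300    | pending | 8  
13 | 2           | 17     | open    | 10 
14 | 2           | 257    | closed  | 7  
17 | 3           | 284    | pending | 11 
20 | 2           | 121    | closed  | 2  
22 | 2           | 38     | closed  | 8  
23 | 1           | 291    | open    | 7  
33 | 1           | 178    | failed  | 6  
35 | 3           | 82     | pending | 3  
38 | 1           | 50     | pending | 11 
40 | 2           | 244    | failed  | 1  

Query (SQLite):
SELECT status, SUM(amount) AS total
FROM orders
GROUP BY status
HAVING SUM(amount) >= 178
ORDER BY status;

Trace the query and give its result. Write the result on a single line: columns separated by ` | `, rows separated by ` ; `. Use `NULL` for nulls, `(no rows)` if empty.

closed | 651 ; failed | 456 ; open | 308 ; pending | 716

Partition orders by status; compute SUM(amount) within each group.
HAVING: keep groups where SUM(amount) >= 178.
  closed: ids {8, 14, 20, 22} → SUM(amount)=651
  failed: ids {10, 33, 40} → SUM(amount)=456
  open: ids {13, 23} → SUM(amount)=308
  pending: ids {11, 17, 35, 38} → SUM(amount)=716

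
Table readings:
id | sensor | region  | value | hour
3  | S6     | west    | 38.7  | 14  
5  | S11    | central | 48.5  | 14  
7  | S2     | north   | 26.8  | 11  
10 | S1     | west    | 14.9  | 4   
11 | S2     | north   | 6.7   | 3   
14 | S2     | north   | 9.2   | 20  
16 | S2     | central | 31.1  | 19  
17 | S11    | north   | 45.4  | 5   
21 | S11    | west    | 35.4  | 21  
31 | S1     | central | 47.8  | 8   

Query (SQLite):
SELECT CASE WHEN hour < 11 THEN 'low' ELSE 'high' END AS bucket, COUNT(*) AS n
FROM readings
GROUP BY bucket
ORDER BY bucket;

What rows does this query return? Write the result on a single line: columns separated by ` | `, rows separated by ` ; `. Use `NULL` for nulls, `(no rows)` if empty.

high | 6 ; low | 4

Bucket rows by hour < 11 → 'low' else 'high'; count each bucket.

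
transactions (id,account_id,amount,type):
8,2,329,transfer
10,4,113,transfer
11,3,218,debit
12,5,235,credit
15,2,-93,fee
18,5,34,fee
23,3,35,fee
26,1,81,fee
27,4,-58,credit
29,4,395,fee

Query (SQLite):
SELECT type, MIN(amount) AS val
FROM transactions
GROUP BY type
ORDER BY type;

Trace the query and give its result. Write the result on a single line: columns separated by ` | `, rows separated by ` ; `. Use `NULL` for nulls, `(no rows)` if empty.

Partition transactions by type; compute MIN(amount) within each group.
  credit: ids {12, 27} → MIN(amount)=-58
  debit: ids {11} → MIN(amount)=218
  fee: ids {15, 18, 23, 26, 29} → MIN(amount)=-93
  transfer: ids {8, 10} → MIN(amount)=113

credit | -58 ; debit | 218 ; fee | -93 ; transfer | 113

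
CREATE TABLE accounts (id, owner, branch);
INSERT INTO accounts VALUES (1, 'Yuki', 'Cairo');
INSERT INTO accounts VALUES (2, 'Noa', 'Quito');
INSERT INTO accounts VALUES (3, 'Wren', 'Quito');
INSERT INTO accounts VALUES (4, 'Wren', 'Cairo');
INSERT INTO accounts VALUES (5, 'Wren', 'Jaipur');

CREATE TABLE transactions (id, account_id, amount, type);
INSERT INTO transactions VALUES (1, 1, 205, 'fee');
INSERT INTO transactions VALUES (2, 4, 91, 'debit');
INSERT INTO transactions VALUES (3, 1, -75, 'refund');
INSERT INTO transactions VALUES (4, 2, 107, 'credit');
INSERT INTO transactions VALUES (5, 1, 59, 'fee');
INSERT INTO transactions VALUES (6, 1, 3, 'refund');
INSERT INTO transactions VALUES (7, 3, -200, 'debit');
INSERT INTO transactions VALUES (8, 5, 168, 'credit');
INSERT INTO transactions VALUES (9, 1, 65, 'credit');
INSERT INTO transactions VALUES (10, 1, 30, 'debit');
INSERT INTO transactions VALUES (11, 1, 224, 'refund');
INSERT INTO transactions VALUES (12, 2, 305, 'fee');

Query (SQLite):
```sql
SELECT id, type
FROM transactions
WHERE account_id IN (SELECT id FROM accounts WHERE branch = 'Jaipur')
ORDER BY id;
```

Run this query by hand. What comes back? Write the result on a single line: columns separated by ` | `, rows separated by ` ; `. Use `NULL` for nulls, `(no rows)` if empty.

Inner query: accounts.id where branch = 'Jaipur'.
Outer: keep transactions rows whose account_id is in that set.
Inner query → {5}

8 | credit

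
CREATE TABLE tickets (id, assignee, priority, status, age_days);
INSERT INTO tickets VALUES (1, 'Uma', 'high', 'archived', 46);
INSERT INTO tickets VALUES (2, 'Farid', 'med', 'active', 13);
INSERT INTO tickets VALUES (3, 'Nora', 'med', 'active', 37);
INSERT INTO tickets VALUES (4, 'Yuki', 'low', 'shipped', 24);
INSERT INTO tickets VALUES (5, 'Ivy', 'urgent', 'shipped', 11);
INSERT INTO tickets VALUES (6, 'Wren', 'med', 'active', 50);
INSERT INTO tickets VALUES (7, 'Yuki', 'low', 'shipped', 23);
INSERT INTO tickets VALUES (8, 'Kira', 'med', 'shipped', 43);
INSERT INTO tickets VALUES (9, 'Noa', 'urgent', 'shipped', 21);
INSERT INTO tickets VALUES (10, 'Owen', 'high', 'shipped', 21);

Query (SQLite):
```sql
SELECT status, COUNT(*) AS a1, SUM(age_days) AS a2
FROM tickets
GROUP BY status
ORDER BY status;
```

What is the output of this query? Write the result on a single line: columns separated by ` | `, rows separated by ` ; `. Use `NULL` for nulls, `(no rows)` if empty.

active | 3 | 100 ; archived | 1 | 46 ; shipped | 6 | 143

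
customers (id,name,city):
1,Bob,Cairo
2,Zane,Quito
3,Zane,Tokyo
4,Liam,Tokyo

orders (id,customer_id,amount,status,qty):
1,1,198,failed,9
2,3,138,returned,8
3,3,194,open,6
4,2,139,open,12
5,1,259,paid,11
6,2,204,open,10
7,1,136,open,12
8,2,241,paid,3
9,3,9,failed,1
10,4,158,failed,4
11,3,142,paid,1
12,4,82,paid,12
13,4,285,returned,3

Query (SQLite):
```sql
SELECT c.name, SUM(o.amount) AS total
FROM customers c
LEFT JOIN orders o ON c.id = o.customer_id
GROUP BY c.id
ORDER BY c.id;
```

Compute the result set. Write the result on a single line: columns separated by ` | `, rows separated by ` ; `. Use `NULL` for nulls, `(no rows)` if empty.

LEFT JOIN keeps every customers row; unmatched ones get NULL for orders columns.
Group by customers.id and compute SUM(o.amount). SUM over an all-NULL group is NULL.
  1: ids {1, 5, 7} → SUM(o.amount)=593
  2: ids {4, 6, 8} → SUM(o.amount)=584
  3: ids {2, 3, 9, 11} → SUM(o.amount)=483
  4: ids {10, 12, 13} → SUM(o.amount)=525

Bob | 593 ; Zane | 584 ; Zane | 483 ; Liam | 525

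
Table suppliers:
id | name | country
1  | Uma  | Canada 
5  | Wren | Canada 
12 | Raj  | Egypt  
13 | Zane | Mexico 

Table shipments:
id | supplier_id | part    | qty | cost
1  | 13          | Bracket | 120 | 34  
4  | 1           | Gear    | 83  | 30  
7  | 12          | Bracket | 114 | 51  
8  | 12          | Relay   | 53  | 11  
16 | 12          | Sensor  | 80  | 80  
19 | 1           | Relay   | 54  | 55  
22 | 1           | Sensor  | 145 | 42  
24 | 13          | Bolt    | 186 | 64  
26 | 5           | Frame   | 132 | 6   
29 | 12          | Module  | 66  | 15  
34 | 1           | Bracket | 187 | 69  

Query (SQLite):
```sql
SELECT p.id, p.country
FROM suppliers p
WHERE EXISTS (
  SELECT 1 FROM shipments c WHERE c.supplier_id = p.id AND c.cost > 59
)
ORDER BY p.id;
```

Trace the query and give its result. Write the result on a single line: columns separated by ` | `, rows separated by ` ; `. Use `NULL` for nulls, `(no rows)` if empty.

1 | Canada ; 12 | Egypt ; 13 | Mexico

For each suppliers row, check whether any shipments with matching supplier_id has cost > 59.
Keep rows where that is true.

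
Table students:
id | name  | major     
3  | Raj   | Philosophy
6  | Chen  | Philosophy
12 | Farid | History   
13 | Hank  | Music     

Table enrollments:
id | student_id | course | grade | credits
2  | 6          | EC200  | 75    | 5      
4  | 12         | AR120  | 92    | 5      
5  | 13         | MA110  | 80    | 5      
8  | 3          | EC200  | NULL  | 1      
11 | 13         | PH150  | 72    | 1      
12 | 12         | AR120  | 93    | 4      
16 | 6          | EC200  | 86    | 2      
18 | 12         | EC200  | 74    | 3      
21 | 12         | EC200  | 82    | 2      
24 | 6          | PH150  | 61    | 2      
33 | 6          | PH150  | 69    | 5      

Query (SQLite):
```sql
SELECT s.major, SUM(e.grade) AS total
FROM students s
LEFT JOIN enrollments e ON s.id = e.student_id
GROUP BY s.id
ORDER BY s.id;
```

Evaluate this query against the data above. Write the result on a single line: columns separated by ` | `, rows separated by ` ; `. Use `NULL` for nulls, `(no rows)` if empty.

Philosophy | NULL ; Philosophy | 291 ; History | 341 ; Music | 152

LEFT JOIN keeps every students row; unmatched ones get NULL for enrollments columns.
Group by students.id and compute SUM(e.grade). SUM over an all-NULL group is NULL.
  3: ids {8} → SUM(e.grade)=NULL
  6: ids {2, 16, 24, 33} → SUM(e.grade)=291
  12: ids {4, 12, 18, 21} → SUM(e.grade)=341
  13: ids {5, 11} → SUM(e.grade)=152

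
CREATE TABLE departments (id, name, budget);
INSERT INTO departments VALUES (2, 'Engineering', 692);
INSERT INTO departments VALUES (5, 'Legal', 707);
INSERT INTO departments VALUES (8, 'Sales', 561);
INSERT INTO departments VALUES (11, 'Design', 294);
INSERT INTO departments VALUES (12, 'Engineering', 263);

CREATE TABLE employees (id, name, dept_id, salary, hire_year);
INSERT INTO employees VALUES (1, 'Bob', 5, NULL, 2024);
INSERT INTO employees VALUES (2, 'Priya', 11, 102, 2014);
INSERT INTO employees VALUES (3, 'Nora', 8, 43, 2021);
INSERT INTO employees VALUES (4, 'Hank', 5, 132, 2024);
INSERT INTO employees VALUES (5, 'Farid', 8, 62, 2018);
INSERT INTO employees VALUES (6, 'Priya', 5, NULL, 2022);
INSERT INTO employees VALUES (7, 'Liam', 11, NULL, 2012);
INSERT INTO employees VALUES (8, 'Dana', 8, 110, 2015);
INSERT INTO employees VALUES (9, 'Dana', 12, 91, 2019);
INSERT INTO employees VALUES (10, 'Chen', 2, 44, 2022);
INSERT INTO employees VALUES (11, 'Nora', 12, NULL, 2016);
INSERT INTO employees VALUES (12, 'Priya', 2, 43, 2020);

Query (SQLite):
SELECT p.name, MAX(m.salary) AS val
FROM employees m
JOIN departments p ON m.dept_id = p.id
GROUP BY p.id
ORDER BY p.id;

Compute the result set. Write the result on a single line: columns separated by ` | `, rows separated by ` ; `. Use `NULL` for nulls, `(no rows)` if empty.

Join each employees row to its departments via dept_id.
Group joined rows by departments.id; compute MAX(m.salary) per group.
  2: ids {10, 12} → MAX(m.salary)=44
  5: ids {1, 4, 6} → MAX(m.salary)=132
  8: ids {3, 5, 8} → MAX(m.salary)=110
  11: ids {2, 7} → MAX(m.salary)=102
  12: ids {9, 11} → MAX(m.salary)=91

Engineering | 44 ; Legal | 132 ; Sales | 110 ; Design | 102 ; Engineering | 91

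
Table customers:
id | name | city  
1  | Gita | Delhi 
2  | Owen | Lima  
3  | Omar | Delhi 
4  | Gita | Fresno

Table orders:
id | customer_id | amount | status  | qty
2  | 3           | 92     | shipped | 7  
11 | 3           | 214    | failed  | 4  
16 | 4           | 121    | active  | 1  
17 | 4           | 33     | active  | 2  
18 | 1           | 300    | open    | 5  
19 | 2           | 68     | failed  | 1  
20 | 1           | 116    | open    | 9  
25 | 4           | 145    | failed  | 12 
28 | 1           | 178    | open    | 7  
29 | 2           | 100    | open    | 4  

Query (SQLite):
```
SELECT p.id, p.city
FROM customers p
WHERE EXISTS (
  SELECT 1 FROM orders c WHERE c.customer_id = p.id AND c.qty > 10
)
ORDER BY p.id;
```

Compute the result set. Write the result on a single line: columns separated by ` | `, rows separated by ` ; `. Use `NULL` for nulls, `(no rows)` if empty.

4 | Fresno

For each customers row, check whether any orders with matching customer_id has qty > 10.
Keep rows where that is true.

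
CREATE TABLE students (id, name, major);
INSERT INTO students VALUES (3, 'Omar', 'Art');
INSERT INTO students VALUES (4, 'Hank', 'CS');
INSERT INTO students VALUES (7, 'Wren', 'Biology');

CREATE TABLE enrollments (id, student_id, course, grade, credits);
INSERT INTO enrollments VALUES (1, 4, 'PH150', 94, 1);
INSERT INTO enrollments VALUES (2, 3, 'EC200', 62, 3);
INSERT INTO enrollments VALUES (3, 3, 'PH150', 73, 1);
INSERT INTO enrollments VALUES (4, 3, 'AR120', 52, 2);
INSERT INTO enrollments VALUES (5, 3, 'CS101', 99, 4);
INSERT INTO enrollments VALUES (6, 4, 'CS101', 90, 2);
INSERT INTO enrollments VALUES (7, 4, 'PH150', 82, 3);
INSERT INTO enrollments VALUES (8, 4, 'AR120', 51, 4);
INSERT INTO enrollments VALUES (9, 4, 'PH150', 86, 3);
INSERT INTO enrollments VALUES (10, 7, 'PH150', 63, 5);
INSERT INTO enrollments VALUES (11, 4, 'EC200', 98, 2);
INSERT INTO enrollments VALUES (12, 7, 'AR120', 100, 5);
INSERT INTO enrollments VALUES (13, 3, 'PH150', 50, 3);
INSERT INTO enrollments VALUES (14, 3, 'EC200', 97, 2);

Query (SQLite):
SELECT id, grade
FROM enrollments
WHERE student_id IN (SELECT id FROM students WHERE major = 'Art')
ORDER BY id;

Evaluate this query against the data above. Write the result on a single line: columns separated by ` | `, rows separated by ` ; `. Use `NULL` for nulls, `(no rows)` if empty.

2 | 62 ; 3 | 73 ; 4 | 52 ; 5 | 99 ; 13 | 50 ; 14 | 97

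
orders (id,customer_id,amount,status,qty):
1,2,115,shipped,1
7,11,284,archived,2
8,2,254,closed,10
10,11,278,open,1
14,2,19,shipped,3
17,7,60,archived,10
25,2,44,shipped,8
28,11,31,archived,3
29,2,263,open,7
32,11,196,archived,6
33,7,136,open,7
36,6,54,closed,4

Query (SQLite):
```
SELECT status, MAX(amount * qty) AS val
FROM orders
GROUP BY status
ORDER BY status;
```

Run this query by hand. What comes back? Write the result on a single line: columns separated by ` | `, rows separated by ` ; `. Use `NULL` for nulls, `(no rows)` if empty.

archived | 1176 ; closed | 2540 ; open | 1841 ; shipped | 352

For each row compute amount * qty.
Group by status; take MAX of the expression per group.
  archived: ids {7, 17, 28, 32} → MAX(amount * qty)=1176
  closed: ids {8, 36} → MAX(amount * qty)=2540
  open: ids {10, 29, 33} → MAX(amount * qty)=1841
  shipped: ids {1, 14, 25} → MAX(amount * qty)=352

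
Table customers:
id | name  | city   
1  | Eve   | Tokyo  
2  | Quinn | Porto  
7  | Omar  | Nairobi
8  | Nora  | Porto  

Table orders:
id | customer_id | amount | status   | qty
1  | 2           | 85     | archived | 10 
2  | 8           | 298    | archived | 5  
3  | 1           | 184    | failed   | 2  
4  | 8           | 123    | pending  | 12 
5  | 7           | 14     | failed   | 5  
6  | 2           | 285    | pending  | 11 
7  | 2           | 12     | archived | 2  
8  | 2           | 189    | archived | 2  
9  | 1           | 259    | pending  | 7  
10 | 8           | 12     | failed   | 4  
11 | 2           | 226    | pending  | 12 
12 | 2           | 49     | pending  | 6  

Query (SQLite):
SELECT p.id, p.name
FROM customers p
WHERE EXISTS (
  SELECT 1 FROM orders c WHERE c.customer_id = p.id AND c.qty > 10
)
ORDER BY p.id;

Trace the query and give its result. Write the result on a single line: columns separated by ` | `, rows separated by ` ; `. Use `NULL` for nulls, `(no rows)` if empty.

2 | Quinn ; 8 | Nora

For each customers row, check whether any orders with matching customer_id has qty > 10.
Keep rows where that is true.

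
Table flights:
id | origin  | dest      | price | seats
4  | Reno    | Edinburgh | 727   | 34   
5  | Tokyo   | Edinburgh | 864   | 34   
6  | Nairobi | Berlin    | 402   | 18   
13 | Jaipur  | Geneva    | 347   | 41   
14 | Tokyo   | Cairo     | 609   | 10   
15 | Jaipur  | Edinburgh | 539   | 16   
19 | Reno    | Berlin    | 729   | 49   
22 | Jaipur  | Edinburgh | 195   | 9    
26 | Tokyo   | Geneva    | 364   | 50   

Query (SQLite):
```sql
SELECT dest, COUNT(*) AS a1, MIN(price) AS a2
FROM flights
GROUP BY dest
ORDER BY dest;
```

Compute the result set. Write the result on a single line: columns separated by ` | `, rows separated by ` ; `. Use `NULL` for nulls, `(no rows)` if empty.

Berlin | 2 | 402 ; Cairo | 1 | 609 ; Edinburgh | 4 | 195 ; Geneva | 2 | 347

Group flights by dest.
Per group compute: COUNT(*), MIN(price).
  Berlin: ids {6, 19} → COUNT(*)=2, MIN(price)=402
  Cairo: ids {14} → COUNT(*)=1, MIN(price)=609
  Edinburgh: ids {4, 5, 15, 22} → COUNT(*)=4, MIN(price)=195
  Geneva: ids {13, 26} → COUNT(*)=2, MIN(price)=347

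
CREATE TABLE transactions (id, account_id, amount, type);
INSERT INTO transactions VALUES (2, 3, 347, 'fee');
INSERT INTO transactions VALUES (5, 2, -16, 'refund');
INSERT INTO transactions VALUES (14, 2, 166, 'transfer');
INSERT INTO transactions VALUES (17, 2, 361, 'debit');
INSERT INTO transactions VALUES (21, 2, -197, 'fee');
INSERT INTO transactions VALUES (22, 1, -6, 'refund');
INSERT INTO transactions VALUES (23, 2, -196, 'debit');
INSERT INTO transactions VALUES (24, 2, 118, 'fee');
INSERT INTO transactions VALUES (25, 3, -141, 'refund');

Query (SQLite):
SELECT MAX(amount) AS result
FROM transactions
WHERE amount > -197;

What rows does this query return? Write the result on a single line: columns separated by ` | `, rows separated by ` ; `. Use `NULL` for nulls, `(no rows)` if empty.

Rows where amount > -197 → amount values: [347, -16, 166, 361, -6, -196, 118, -141].
MAX of non-NULL values = 361.

361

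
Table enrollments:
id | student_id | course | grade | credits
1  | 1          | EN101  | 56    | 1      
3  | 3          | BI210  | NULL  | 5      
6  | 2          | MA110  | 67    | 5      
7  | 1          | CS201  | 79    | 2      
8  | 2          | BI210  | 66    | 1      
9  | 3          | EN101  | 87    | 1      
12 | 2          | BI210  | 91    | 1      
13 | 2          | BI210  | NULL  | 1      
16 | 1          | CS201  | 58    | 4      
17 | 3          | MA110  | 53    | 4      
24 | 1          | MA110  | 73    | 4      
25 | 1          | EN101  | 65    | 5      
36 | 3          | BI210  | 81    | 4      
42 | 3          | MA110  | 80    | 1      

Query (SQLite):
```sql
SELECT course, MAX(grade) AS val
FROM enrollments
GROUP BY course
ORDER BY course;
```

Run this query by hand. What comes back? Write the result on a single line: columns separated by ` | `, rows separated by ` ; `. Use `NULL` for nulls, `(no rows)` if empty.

BI210 | 91 ; CS201 | 79 ; EN101 | 87 ; MA110 | 80

Partition enrollments by course; compute MAX(grade) within each group.
  BI210: ids {3, 8, 12, 13, 36} → MAX(grade)=91
  CS201: ids {7, 16} → MAX(grade)=79
  EN101: ids {1, 9, 25} → MAX(grade)=87
  MA110: ids {6, 17, 24, 42} → MAX(grade)=80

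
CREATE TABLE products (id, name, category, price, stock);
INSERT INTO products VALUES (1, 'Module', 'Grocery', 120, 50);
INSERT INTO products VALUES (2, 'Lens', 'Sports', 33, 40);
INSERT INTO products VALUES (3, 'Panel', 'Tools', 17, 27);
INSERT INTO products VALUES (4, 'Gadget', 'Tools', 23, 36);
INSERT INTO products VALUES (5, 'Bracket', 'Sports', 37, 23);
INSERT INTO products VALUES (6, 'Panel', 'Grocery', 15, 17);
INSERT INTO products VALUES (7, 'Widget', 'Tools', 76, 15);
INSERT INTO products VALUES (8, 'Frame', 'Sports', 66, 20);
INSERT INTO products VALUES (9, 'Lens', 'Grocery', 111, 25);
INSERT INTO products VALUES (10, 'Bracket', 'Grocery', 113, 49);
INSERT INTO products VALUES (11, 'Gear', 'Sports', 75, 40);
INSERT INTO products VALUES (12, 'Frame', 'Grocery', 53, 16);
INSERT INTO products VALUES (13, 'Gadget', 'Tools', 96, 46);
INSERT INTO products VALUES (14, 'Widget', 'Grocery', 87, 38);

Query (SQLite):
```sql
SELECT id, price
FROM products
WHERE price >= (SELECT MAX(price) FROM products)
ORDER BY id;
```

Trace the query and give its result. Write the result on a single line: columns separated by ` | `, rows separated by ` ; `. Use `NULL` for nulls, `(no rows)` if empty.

1 | 120

Scalar subquery: MAX(price) over all products rows = 120.
Keep rows where price >= that value.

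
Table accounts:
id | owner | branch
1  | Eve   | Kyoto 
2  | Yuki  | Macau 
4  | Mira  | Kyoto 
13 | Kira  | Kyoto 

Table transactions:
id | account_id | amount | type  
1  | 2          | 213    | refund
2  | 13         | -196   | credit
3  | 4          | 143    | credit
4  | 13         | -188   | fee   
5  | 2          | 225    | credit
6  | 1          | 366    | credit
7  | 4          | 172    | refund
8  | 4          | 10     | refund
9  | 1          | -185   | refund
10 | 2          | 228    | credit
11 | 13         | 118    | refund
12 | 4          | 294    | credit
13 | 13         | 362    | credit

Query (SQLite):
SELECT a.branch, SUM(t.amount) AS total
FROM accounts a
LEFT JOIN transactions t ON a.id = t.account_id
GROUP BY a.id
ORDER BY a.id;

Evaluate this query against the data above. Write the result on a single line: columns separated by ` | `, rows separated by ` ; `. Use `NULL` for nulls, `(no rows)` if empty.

Kyoto | 181 ; Macau | 666 ; Kyoto | 619 ; Kyoto | 96

LEFT JOIN keeps every accounts row; unmatched ones get NULL for transactions columns.
Group by accounts.id and compute SUM(t.amount). SUM over an all-NULL group is NULL.
  1: ids {6, 9} → SUM(t.amount)=181
  2: ids {1, 5, 10} → SUM(t.amount)=666
  4: ids {3, 7, 8, 12} → SUM(t.amount)=619
  13: ids {2, 4, 11, 13} → SUM(t.amount)=96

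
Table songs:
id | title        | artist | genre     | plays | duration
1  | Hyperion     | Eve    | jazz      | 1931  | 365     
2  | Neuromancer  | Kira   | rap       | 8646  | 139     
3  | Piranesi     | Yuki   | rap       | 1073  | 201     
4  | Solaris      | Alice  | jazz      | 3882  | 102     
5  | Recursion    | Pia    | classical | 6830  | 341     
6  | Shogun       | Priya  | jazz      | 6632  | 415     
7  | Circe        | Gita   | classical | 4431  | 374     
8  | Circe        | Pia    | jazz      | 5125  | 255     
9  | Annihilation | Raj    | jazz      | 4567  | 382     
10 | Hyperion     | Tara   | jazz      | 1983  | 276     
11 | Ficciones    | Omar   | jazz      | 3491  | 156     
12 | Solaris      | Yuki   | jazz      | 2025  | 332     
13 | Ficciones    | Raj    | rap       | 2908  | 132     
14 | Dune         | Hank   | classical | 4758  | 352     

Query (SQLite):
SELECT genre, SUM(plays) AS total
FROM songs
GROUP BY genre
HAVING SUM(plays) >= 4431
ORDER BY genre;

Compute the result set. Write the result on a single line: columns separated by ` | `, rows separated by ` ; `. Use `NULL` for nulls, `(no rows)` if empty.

classical | 16019 ; jazz | 29636 ; rap | 12627

Partition songs by genre; compute SUM(plays) within each group.
HAVING: keep groups where SUM(plays) >= 4431.
  classical: ids {5, 7, 14} → SUM(plays)=16019
  jazz: ids {1, 4, 6, 8, 9, 10, 11, 12} → SUM(plays)=29636
  rap: ids {2, 3, 13} → SUM(plays)=12627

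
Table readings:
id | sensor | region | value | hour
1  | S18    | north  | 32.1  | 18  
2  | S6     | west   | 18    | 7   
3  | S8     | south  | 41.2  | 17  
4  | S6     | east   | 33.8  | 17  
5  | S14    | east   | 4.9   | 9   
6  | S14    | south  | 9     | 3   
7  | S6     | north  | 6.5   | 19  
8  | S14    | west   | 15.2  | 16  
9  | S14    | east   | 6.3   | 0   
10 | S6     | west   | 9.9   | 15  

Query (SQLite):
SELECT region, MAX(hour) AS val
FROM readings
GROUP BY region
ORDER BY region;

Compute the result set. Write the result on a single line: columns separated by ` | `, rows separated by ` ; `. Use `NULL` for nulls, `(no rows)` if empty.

east | 17 ; north | 19 ; south | 17 ; west | 16

Partition readings by region; compute MAX(hour) within each group.
  east: ids {4, 5, 9} → MAX(hour)=17
  north: ids {1, 7} → MAX(hour)=19
  south: ids {3, 6} → MAX(hour)=17
  west: ids {2, 8, 10} → MAX(hour)=16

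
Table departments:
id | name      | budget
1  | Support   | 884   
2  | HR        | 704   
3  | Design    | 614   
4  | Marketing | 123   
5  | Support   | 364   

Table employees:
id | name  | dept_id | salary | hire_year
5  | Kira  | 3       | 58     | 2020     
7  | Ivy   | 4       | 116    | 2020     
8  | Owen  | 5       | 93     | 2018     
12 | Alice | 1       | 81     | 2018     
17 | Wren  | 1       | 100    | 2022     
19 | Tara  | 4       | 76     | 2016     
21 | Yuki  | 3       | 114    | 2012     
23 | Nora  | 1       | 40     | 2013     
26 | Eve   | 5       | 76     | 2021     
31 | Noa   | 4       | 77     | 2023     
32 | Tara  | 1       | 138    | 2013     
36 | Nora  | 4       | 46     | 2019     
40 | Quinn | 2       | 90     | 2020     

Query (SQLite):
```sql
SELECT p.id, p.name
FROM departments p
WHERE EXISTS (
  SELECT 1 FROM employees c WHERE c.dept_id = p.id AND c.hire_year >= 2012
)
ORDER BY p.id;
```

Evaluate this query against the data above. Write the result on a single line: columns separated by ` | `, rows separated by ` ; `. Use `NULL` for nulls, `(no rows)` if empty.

1 | Support ; 2 | HR ; 3 | Design ; 4 | Marketing ; 5 | Support

For each departments row, check whether any employees with matching dept_id has hire_year >= 2012.
Keep rows where that is true.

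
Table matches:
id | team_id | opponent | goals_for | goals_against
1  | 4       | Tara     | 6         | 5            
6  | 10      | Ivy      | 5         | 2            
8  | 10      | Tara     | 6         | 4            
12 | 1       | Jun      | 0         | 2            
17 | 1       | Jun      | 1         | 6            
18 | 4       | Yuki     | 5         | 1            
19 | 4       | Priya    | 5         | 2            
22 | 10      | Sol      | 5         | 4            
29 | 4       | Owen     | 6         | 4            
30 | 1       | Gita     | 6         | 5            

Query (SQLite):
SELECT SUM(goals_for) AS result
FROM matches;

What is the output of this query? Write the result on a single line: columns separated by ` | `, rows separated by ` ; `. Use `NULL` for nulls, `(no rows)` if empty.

45

All goals_for values: [6, 5, 6, 0, 1, 5, 5, 5, 6, 6].
SUM of non-NULL values = 45.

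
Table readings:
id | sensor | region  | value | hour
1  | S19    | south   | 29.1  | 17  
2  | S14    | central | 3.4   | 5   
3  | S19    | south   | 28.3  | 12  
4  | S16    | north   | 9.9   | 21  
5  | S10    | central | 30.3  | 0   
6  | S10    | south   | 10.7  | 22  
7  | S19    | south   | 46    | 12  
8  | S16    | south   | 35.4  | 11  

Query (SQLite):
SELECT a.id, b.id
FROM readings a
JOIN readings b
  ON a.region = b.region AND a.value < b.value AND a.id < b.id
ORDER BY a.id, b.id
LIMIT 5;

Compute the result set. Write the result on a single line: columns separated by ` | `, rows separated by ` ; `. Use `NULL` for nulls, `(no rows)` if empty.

1 | 7 ; 1 | 8 ; 2 | 5 ; 3 | 7 ; 3 | 8

Pairs (a,b) with same region, a.value < b.value, a.id < b.id.
region groups: central:{2,5} north:{4} south:{1,3,6,7,8}
Ordered by (a.id, b.id); first 5.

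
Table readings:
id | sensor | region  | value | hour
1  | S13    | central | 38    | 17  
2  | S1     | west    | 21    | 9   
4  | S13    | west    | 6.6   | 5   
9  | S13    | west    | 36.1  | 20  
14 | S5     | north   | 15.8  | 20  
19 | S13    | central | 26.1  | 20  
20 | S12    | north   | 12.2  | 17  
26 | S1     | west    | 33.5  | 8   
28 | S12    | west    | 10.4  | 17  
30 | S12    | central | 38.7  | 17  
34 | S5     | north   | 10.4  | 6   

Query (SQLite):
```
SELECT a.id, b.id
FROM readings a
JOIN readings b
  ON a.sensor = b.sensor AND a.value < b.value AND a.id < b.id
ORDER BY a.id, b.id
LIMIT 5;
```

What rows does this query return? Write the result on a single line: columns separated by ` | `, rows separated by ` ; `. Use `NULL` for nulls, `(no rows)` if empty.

Pairs (a,b) with same sensor, a.value < b.value, a.id < b.id.
sensor groups: S1:{2,26} S12:{20,28,30} S13:{1,4,9,19} S5:{14,34}
Ordered by (a.id, b.id); first 5.

2 | 26 ; 4 | 9 ; 4 | 19 ; 20 | 30 ; 28 | 30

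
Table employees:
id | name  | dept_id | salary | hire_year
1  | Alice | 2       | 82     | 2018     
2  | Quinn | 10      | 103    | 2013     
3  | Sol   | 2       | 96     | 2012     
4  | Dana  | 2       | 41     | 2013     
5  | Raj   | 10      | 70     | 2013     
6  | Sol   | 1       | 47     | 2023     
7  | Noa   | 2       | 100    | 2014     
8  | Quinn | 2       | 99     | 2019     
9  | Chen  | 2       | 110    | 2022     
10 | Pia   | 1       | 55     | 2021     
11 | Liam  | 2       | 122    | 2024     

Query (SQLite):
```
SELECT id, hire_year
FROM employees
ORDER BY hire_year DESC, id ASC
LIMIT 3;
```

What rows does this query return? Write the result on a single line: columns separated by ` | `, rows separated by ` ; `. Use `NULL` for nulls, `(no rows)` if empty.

Sort by hire_year desc, tiebreak id asc: (2024, id=11), (2023, id=6), (2022, id=9), (2021, id=10), (2019, id=8), (2018, id=1) …. Take first 3.

11 | 2024 ; 6 | 2023 ; 9 | 2022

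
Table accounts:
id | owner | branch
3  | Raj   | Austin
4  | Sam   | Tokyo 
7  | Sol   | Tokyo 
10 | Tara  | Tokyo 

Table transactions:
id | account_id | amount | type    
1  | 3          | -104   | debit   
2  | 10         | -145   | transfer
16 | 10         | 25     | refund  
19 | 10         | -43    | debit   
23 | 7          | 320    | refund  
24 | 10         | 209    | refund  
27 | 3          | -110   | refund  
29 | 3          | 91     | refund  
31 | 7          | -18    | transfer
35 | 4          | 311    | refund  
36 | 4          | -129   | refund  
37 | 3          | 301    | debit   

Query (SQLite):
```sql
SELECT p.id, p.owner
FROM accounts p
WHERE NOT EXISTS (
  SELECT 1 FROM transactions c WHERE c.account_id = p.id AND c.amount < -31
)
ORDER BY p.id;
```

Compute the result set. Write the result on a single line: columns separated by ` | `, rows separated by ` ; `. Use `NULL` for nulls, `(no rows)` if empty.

For each accounts row, check whether any transactions with matching account_id has amount < -31.
Keep rows where that is false.

7 | Sol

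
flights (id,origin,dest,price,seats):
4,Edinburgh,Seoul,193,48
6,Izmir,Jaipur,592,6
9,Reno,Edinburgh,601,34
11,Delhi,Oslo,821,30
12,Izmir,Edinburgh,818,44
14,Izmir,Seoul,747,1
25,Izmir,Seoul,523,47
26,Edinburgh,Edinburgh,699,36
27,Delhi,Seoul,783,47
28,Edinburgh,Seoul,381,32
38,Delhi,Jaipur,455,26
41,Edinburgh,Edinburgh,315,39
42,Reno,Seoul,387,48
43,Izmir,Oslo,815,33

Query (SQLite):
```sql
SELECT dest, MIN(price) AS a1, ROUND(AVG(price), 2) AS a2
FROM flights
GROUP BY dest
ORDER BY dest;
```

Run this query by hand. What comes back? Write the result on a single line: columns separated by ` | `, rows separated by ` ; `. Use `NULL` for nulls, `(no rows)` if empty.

Edinburgh | 315 | 608.25 ; Jaipur | 455 | 523.5 ; Oslo | 815 | 818 ; Seoul | 193 | 502.33

Group flights by dest.
Per group compute: MIN(price), ROUND(AVG(price), 2).
  Edinburgh: ids {9, 12, 26, 41} → MIN(price)=315, ROUND(AVG(price), 2)=608.25
  Jaipur: ids {6, 38} → MIN(price)=455, ROUND(AVG(price), 2)=523.5
  Oslo: ids {11, 43} → MIN(price)=815, ROUND(AVG(price), 2)=818
  Seoul: ids {4, 14, 25, 27, 28, 42} → MIN(price)=193, ROUND(AVG(price), 2)=502.33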